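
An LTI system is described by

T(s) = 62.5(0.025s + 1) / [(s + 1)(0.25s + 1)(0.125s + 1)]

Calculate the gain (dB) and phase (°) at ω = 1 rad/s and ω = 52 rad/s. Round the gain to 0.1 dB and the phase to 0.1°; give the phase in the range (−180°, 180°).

ω = 1: 32.6 dB, -64.7°; ω = 52: -32.8 dB, 156.7°

At ω = 1 rad/s:
zero (1 + j1·0.025) = 1 + j0.025 → |·| ≈ 1.0003, ∠ ≈ 1.43°
pole (1 + j1·1) = 1 + j1 → |·| ≈ 1.4142, ∠ ≈ 45.00°
pole (1 + j1·0.25) = 1 + j0.25 → |·| ≈ 1.0308, ∠ ≈ 14.04°
pole (1 + j1·0.125) = 1 + j0.125 → |·| ≈ 1.0078, ∠ ≈ 7.13°
|T| = 62.5 · 1.0003 / (1.4142 · 1.0308 · 1.0078) ≈ 42.555
Gain = 20 log₁₀(42.555) ≈ 32.58 dB
∠T = (1.43°) − (45.00° + 14.04° + 7.13°) = -64.74°

At ω = 52 rad/s:
zero (1 + j52·0.025) = 1 + j1.3 → |·| ≈ 1.6401, ∠ ≈ 52.43°
pole (1 + j52·1) = 1 + j52 → |·| ≈ 52.01, ∠ ≈ 88.90°
pole (1 + j52·0.25) = 1 + j13 → |·| ≈ 13.038, ∠ ≈ 85.60°
pole (1 + j52·0.125) = 1 + j6.5 → |·| ≈ 6.5765, ∠ ≈ 81.25°
|T| = 62.5 · 1.6401 / (52.01 · 13.038 · 6.5765) ≈ 0.022986
Gain = 20 log₁₀(0.022986) ≈ -32.77 dB
∠T = (52.43°) − (88.90° + 85.60° + 81.25°) = -203.32° ≡ 156.68° (principal value)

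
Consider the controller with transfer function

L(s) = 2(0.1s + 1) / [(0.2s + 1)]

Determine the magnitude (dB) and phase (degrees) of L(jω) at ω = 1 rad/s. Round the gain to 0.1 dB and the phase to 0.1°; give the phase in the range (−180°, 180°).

5.9 dB, -5.6°

At ω = 1 rad/s:
zero (1 + j1·0.1) = 1 + j0.1 → |·| ≈ 1.005, ∠ ≈ 5.71°
pole (1 + j1·0.2) = 1 + j0.2 → |·| ≈ 1.0198, ∠ ≈ 11.31°
|L| = 2 · 1.005 / (1.0198) ≈ 1.971
Gain = 20 log₁₀(1.971) ≈ 5.89 dB
∠L = (5.71°) − (11.31°) = -5.60°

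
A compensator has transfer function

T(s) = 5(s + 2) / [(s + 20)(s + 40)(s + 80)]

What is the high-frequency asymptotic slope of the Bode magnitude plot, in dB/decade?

-40 dB/decade

Each pole contributes −20 dB/decade at high frequency; each zero contributes +20 dB/decade.
Net: 1 zero(s) − 3 pole(s) → -40 dB/decade.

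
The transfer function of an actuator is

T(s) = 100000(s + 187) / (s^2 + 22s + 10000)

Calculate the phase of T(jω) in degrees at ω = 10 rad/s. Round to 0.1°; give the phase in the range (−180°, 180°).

1.8°

At s = jω = j10:
zero (s+187): 187 + j10 → |·| = √(187²+10²) = √35069 ≈ 187.27, ∠ = arctan(10/187) ≈ 3.06°
quadratic: (j10)² + 22·j10 + 10000 = 9900 + j220 → |·| ≈ 9902.4, ∠ ≈ 1.27°
∠T = 3.06° − 1.27° = 1.79°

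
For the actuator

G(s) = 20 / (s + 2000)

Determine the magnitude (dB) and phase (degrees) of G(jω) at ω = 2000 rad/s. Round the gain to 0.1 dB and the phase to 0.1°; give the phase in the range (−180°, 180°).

Substitute s = j2000:
Numerator: 20 = 20 + j0
Denominator: (j2000) + 2000 = 2000 + j2000
|N| = √(20² + 0²) ≈ 20, ∠N ≈ 0.00°
|D| = √(2000² + 2000²) ≈ 2828.4, ∠D ≈ 45.00°
|G| = 20 / 2828.4 ≈ 0.0070711
Gain = 20 log₁₀(0.0070711) ≈ -43.01 dB
∠G = 0.00° − 45.00° = -45.00°

-43.0 dB, -45.0°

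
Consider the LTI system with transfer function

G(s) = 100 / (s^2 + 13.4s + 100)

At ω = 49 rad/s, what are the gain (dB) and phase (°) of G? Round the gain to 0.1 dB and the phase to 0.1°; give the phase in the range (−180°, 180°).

At s = jω = j49:
quadratic: (j49)² + 13.4·j49 + 100 = -2301 + j656.6 → |·| ≈ 2392.8, ∠ ≈ 164.07°
|G| = 100 / 2392.8 ≈ 0.041792
Gain = 20 log₁₀(0.041792) ≈ -27.58 dB
∠G = 0.00° − 164.07° = -164.07°

-27.6 dB, -164.1°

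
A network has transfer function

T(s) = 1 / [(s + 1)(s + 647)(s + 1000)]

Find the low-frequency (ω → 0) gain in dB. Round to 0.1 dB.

T(0) = 1 / (1·647·1000) ≈ 1.5456e-06
20 log₁₀(1.5456e-06) ≈ -116.22 dB

-116.2 dB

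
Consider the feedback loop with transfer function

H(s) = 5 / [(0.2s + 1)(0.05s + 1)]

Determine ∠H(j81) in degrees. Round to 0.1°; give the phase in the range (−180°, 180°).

At ω = 81 rad/s:
pole (1 + j81·0.2) = 1 + j16.2 → |·| ≈ 16.231, ∠ ≈ 86.47°
pole (1 + j81·0.05) = 1 + j4.05 → |·| ≈ 4.1716, ∠ ≈ 76.13°
∠H = (0°) − (86.47° + 76.13°) = -162.60°

-162.6°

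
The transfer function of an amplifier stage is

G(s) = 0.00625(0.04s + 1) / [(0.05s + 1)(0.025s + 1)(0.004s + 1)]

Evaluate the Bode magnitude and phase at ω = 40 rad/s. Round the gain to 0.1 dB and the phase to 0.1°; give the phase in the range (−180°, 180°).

-48.7 dB, -59.5°

At ω = 40 rad/s:
zero (1 + j40·0.04) = 1 + j1.6 → |·| ≈ 1.8868, ∠ ≈ 57.99°
pole (1 + j40·0.05) = 1 + j2 → |·| ≈ 2.2361, ∠ ≈ 63.43°
pole (1 + j40·0.025) = 1 + j1 → |·| ≈ 1.4142, ∠ ≈ 45.00°
pole (1 + j40·0.004) = 1 + j0.16 → |·| ≈ 1.0127, ∠ ≈ 9.09°
|G| = 0.00625 · 1.8868 / (2.2361 · 1.4142 · 1.0127) ≈ 0.0036823
Gain = 20 log₁₀(0.0036823) ≈ -48.68 dB
∠G = (57.99°) − (63.43° + 45.00° + 9.09°) = -59.53°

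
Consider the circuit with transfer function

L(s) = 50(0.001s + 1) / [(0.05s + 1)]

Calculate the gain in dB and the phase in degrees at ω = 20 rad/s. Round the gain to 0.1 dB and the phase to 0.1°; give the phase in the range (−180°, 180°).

31.0 dB, -43.9°

At ω = 20 rad/s:
zero (1 + j20·0.001) = 1 + j0.02 → |·| ≈ 1.0002, ∠ ≈ 1.15°
pole (1 + j20·0.05) = 1 + j1 → |·| ≈ 1.4142, ∠ ≈ 45.00°
|L| = 50 · 1.0002 / (1.4142) ≈ 35.363
Gain = 20 log₁₀(35.363) ≈ 30.97 dB
∠L = (1.15°) − (45.00°) = -43.85°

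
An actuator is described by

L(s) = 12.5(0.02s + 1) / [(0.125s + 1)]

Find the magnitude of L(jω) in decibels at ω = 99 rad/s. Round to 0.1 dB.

7.0 dB

At ω = 99 rad/s:
zero (1 + j99·0.02) = 1 + j1.98 → |·| ≈ 2.2182, ∠ ≈ 63.20°
pole (1 + j99·0.125) = 1 + j12.375 → |·| ≈ 12.415, ∠ ≈ 85.38°
|L| = 12.5 · 2.2182 / (12.415) ≈ 2.2334
Gain = 20 log₁₀(2.2334) ≈ 6.98 dB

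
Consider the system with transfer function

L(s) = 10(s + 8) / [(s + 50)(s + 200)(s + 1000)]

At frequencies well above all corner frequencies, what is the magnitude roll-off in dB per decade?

-40 dB/decade

Each pole contributes −20 dB/decade at high frequency; each zero contributes +20 dB/decade.
Net: 1 zero(s) − 3 pole(s) → -40 dB/decade.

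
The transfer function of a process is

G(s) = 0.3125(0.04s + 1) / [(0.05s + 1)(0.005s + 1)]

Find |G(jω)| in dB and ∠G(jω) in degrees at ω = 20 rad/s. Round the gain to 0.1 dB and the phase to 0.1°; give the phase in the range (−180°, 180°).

-11.0 dB, -12.1°

At ω = 20 rad/s:
zero (1 + j20·0.04) = 1 + j0.8 → |·| ≈ 1.2806, ∠ ≈ 38.66°
pole (1 + j20·0.05) = 1 + j1 → |·| ≈ 1.4142, ∠ ≈ 45.00°
pole (1 + j20·0.005) = 1 + j0.1 → |·| ≈ 1.005, ∠ ≈ 5.71°
|G| = 0.3125 · 1.2806 / (1.4142 · 1.005) ≈ 0.28157
Gain = 20 log₁₀(0.28157) ≈ -11.01 dB
∠G = (38.66°) − (45.00° + 5.71°) = -12.05°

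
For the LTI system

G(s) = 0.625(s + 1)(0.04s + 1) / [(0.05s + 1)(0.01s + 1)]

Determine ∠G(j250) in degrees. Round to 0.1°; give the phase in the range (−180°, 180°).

20.4°

At ω = 250 rad/s:
zero (1 + j250·1) = 1 + j250 → |·| ≈ 250, ∠ ≈ 89.77°
zero (1 + j250·0.04) = 1 + j10 → |·| ≈ 10.05, ∠ ≈ 84.29°
pole (1 + j250·0.05) = 1 + j12.5 → |·| ≈ 12.54, ∠ ≈ 85.43°
pole (1 + j250·0.01) = 1 + j2.5 → |·| ≈ 2.6926, ∠ ≈ 68.20°
∠G = (89.77° + 84.29°) − (85.43° + 68.20°) = 20.43°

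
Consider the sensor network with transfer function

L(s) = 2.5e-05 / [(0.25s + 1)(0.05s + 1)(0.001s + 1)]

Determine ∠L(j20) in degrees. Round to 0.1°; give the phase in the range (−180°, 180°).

-124.8°

At ω = 20 rad/s:
pole (1 + j20·0.25) = 1 + j5 → |·| ≈ 5.099, ∠ ≈ 78.69°
pole (1 + j20·0.05) = 1 + j1 → |·| ≈ 1.4142, ∠ ≈ 45.00°
pole (1 + j20·0.001) = 1 + j0.02 → |·| ≈ 1.0002, ∠ ≈ 1.15°
∠L = (0°) − (78.69° + 45.00° + 1.15°) = -124.84°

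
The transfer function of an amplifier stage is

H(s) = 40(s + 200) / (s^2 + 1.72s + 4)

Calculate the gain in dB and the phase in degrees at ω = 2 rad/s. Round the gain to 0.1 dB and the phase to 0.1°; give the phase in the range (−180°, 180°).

67.3 dB, -89.4°

At s = jω = j2:
zero (s+200): 200 + j2 → |·| = √(200²+2²) = √40004 ≈ 200.01, ∠ = arctan(2/200) ≈ 0.57°
quadratic: (j2)² + 1.72·j2 + 4 = 0 + j3.44 → |·| ≈ 3.44, ∠ ≈ 90.00°
|H| = 40 · 200.01 / 3.44 ≈ 2325.7
Gain = 20 log₁₀(2325.7) ≈ 67.33 dB
∠H = 0.57° − 90.00° = -89.43°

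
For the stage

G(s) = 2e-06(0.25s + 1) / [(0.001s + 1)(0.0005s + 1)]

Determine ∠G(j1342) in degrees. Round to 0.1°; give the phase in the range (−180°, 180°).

2.7°

At ω = 1342 rad/s:
zero (1 + j1342·0.25) = 1 + j335.5 → |·| ≈ 335.5, ∠ ≈ 89.83°
pole (1 + j1342·0.001) = 1 + j1.342 → |·| ≈ 1.6736, ∠ ≈ 53.31°
pole (1 + j1342·0.0005) = 1 + j0.671 → |·| ≈ 1.2043, ∠ ≈ 33.86°
∠G = (89.83°) − (53.31° + 33.86°) = 2.66°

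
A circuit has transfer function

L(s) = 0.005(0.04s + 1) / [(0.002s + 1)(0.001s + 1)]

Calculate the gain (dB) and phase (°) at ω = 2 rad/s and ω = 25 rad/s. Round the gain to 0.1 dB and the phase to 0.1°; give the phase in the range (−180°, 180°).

ω = 2: -46.0 dB, 4.2°; ω = 25: -43.0 dB, 40.7°

At ω = 2 rad/s:
zero (1 + j2·0.04) = 1 + j0.08 → |·| ≈ 1.0032, ∠ ≈ 4.57°
pole (1 + j2·0.002) = 1 + j0.004 → |·| ≈ 1, ∠ ≈ 0.23°
pole (1 + j2·0.001) = 1 + j0.002 → |·| ≈ 1, ∠ ≈ 0.11°
|L| = 0.005 · 1.0032 / (1 · 1) ≈ 0.005016
Gain = 20 log₁₀(0.005016) ≈ -45.99 dB
∠L = (4.57°) − (0.23° + 0.11°) = 4.23°

At ω = 25 rad/s:
zero (1 + j25·0.04) = 1 + j1 → |·| ≈ 1.4142, ∠ ≈ 45.00°
pole (1 + j25·0.002) = 1 + j0.05 → |·| ≈ 1.0012, ∠ ≈ 2.86°
pole (1 + j25·0.001) = 1 + j0.025 → |·| ≈ 1.0003, ∠ ≈ 1.43°
|L| = 0.005 · 1.4142 / (1.0012 · 1.0003) ≈ 0.0070604
Gain = 20 log₁₀(0.0070604) ≈ -43.02 dB
∠L = (45.00°) − (2.86° + 1.43°) = 40.71°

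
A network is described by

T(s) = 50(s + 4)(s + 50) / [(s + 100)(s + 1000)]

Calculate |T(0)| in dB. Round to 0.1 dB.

T(0) = 50·4·50 / (100·1000) = 0.1
20 log₁₀(0.1) ≈ -20.00 dB

-20.0 dB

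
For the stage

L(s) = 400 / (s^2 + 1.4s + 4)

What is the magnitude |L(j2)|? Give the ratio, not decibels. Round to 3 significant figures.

143

At s = jω = j2:
quadratic: (j2)² + 1.4·j2 + 4 = 0 + j2.8 → |·| ≈ 2.8, ∠ ≈ 90.00°
|L| = 400 / 2.8 ≈ 142.86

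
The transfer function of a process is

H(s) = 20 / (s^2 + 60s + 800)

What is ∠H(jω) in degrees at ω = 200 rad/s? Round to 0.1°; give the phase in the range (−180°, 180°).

-163.0°

Substitute s = j200:
Numerator: 20 = 20 + j0
Denominator: (j200)^2 + 60(j200) + 800 = -39200 + j12000
|N| = √(20² + 0²) ≈ 20, ∠N ≈ 0.00°
|D| = √(39200² + 12000²) ≈ 40996, ∠D ≈ 162.98°
∠H = 0.00° − 162.98° = -162.98°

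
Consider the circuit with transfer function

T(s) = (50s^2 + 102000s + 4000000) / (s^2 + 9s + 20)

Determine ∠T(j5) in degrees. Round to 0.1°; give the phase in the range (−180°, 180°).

-89.1°

Substitute s = j5:
Numerator: 50(j5)^2 + 102000(j5) + 4000000 = 3998750 + j510000
Denominator: (j5)^2 + 9(j5) + 20 = -5 + j45
|N| = √(3998750² + 510000²) ≈ 4.0311e+06, ∠N ≈ 7.27°
|D| = √(5² + 45²) ≈ 45.277, ∠D ≈ 96.34°
∠T = 7.27° − 96.34° = -89.07°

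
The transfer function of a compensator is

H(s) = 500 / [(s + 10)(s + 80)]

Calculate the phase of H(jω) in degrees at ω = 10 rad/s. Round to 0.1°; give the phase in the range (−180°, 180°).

At s = jω = j10:
pole (s+10): 10 + j10 → |·| = √(10²+10²) = √200 ≈ 14.142, ∠ = arctan(10/10) ≈ 45.00°
pole (s+80): 80 + j10 → |·| = √(80²+10²) = √6500 ≈ 80.623, ∠ = arctan(10/80) ≈ 7.13°
∠H = 0.00° − 52.13° = -52.13°

-52.1°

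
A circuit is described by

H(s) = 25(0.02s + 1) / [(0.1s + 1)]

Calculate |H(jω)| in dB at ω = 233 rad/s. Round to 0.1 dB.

At ω = 233 rad/s:
zero (1 + j233·0.02) = 1 + j4.66 → |·| ≈ 4.7661, ∠ ≈ 77.89°
pole (1 + j233·0.1) = 1 + j23.3 → |·| ≈ 23.321, ∠ ≈ 87.54°
|H| = 25 · 4.7661 / (23.321) ≈ 5.1092
Gain = 20 log₁₀(5.1092) ≈ 14.17 dB

14.2 dB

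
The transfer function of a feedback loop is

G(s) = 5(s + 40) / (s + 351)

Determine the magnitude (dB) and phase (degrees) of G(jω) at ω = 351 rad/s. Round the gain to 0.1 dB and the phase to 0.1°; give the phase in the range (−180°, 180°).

At s = jω = j351:
zero (s+40): 40 + j351 → |·| = √(40²+351²) = √124801 ≈ 353.27, ∠ = arctan(351/40) ≈ 83.50°
pole (s+351): 351 + j351 → |·| = √(351²+351²) = √246402 ≈ 496.39, ∠ = arctan(351/351) ≈ 45.00°
|G| = 5 · 353.27 / 496.39 ≈ 3.5584
Gain = 20 log₁₀(3.5584) ≈ 11.03 dB
∠G = 83.50° − 45.00° = 38.50°

11.0 dB, 38.5°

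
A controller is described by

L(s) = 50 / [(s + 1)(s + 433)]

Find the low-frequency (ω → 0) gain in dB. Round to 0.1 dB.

-18.8 dB

L(0) = 50 / (1·433) ≈ 0.11547
20 log₁₀(0.11547) ≈ -18.75 dB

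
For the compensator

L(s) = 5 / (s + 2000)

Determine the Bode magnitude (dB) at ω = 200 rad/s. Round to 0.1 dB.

At s = jω = j200:
pole (s+2000): 2000 + j200 → |·| = √(2000²+200²) = √4040000 ≈ 2010, ∠ = arctan(200/2000) ≈ 5.71°
|L| = 5 / 2010 ≈ 0.0024876
Gain = 20 log₁₀(0.0024876) ≈ -52.08 dB

-52.1 dB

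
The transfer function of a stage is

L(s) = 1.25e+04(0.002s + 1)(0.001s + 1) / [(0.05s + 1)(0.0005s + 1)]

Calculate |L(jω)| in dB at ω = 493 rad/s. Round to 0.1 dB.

57.7 dB

At ω = 493 rad/s:
zero (1 + j493·0.002) = 1 + j0.986 → |·| ≈ 1.4043, ∠ ≈ 44.60°
zero (1 + j493·0.001) = 1 + j0.493 → |·| ≈ 1.1149, ∠ ≈ 26.24°
pole (1 + j493·0.05) = 1 + j24.65 → |·| ≈ 24.67, ∠ ≈ 87.68°
pole (1 + j493·0.0005) = 1 + j0.2465 → |·| ≈ 1.0299, ∠ ≈ 13.85°
|L| = 1.25e+04 · 1.4043 · 1.1149 / (24.67 · 1.0299) ≈ 770.27
Gain = 20 log₁₀(770.27) ≈ 57.73 dB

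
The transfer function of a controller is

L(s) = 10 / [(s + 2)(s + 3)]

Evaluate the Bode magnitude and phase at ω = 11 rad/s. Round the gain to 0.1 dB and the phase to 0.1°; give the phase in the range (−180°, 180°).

-22.1 dB, -154.4°

At s = jω = j11:
pole (s+2): 2 + j11 → |·| = √(2²+11²) = √125 ≈ 11.18, ∠ = arctan(11/2) ≈ 79.70°
pole (s+3): 3 + j11 → |·| = √(3²+11²) = √130 ≈ 11.402, ∠ = arctan(11/3) ≈ 74.74°
|L| = 10 / 127.47 ≈ 0.07845
Gain = 20 log₁₀(0.07845) ≈ -22.11 dB
∠L = 0.00° − 154.44° = -154.44°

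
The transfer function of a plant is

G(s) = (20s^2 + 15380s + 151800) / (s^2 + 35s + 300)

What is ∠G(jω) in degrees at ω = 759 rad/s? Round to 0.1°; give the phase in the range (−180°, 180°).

-43.1°

Substitute s = j759:
Numerator: 20(j759)^2 + 15380(j759) + 151800 = -11369820 + j11673420
Denominator: (j759)^2 + 35(j759) + 300 = -575781 + j26565
|N| = √(11369820² + 11673420²) ≈ 1.6295e+07, ∠N ≈ 134.25°
|D| = √(575781² + 26565²) ≈ 5.7639e+05, ∠D ≈ 177.36°
∠G = 134.25° − 177.36° = -43.11°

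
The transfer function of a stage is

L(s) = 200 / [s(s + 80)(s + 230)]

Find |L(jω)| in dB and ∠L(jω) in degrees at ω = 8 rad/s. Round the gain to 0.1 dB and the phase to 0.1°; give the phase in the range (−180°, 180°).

-57.4 dB, -97.7°

At s = jω = j8:
pole (s+80): 80 + j8 → |·| = √(80²+8²) = √6464 ≈ 80.399, ∠ = arctan(8/80) ≈ 5.71°
pole (s+230): 230 + j8 → |·| = √(230²+8²) = √52964 ≈ 230.14, ∠ = arctan(8/230) ≈ 1.99°
pole at origin: |s| = 8, ∠ = 90.00° (in denominator)
|L| = 200 / 1.4802e+05 ≈ 0.0013512
Gain = 20 log₁₀(0.0013512) ≈ -57.39 dB
∠L = 0.00° − 97.70° = -97.70°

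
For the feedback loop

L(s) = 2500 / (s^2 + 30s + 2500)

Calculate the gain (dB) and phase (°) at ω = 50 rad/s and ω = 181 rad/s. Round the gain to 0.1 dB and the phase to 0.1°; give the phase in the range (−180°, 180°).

At s = jω = j50:
quadratic: (j50)² + 30·j50 + 2500 = 0 + j1500 → |·| ≈ 1500, ∠ ≈ 90.00°
|L| = 2500 / 1500 ≈ 1.6667
Gain = 20 log₁₀(1.6667) ≈ 4.44 dB
∠L = 0.00° − 90.00° = -90.00°

At s = jω = j181:
quadratic: (j181)² + 30·j181 + 2500 = -30261 + j5430 → |·| ≈ 30744, ∠ ≈ 169.83°
|L| = 2500 / 30744 ≈ 0.081317
Gain = 20 log₁₀(0.081317) ≈ -21.80 dB
∠L = 0.00° − 169.83° = -169.83°

ω = 50: 4.4 dB, -90.0°; ω = 181: -21.8 dB, -169.8°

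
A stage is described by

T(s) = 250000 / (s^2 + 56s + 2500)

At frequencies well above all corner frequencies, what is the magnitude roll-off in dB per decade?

-40 dB/decade

Each pole contributes −20 dB/decade at high frequency; each zero contributes +20 dB/decade.
Net: 0 zero(s) − 2 pole(s) → -40 dB/decade.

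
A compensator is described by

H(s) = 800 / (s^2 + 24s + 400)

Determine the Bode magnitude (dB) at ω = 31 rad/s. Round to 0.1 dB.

At s = jω = j31:
quadratic: (j31)² + 24·j31 + 400 = -561 + j744 → |·| ≈ 931.8, ∠ ≈ 127.02°
|H| = 800 / 931.8 ≈ 0.85855
Gain = 20 log₁₀(0.85855) ≈ -1.32 dB

-1.3 dB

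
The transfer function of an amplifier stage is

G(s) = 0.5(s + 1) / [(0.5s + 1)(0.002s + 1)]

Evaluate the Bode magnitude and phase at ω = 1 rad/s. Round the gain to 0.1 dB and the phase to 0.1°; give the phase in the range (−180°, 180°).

-4.0 dB, 18.3°

At ω = 1 rad/s:
zero (1 + j1·1) = 1 + j1 → |·| ≈ 1.4142, ∠ ≈ 45.00°
pole (1 + j1·0.5) = 1 + j0.5 → |·| ≈ 1.118, ∠ ≈ 26.57°
pole (1 + j1·0.002) = 1 + j0.002 → |·| ≈ 1, ∠ ≈ 0.11°
|G| = 0.5 · 1.4142 / (1.118 · 1) ≈ 0.63247
Gain = 20 log₁₀(0.63247) ≈ -3.98 dB
∠G = (45.00°) − (26.57° + 0.11°) = 18.32°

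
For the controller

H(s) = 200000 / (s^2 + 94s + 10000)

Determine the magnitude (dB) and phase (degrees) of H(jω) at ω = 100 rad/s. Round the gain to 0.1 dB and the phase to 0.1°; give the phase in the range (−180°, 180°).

At s = jω = j100:
quadratic: (j100)² + 94·j100 + 10000 = 0 + j9400 → |·| ≈ 9400, ∠ ≈ 90.00°
|H| = 200000 / 9400 ≈ 21.277
Gain = 20 log₁₀(21.277) ≈ 26.56 dB
∠H = 0.00° − 90.00° = -90.00°

26.6 dB, -90.0°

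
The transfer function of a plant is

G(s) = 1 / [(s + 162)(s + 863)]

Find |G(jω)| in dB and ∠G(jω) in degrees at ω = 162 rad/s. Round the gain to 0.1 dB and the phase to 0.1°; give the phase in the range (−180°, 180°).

At s = jω = j162:
pole (s+162): 162 + j162 → |·| = √(162²+162²) = √52488 ≈ 229.1, ∠ = arctan(162/162) ≈ 45.00°
pole (s+863): 863 + j162 → |·| = √(863²+162²) = √771013 ≈ 878.07, ∠ = arctan(162/863) ≈ 10.63°
|G| = 1 / 2.0117e+05 ≈ 4.9709e-06
Gain = 20 log₁₀(4.9709e-06) ≈ -106.07 dB
∠G = 0.00° − 55.63° = -55.63°

-106.1 dB, -55.6°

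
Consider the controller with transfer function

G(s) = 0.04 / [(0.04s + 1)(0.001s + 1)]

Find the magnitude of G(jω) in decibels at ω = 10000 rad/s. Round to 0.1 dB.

-100.0 dB

At ω = 10000 rad/s:
pole (1 + j10000·0.04) = 1 + j400 → |·| ≈ 400, ∠ ≈ 89.86°
pole (1 + j10000·0.001) = 1 + j10 → |·| ≈ 10.05, ∠ ≈ 84.29°
|G| = 0.04 · 1 / (400 · 10.05) ≈ 9.9502e-06
Gain = 20 log₁₀(9.9502e-06) ≈ -100.04 dB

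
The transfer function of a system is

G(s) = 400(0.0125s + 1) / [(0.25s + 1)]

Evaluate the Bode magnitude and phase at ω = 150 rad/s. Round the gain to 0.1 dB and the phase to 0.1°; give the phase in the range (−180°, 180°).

27.1 dB, -26.5°

At ω = 150 rad/s:
zero (1 + j150·0.0125) = 1 + j1.875 → |·| ≈ 2.125, ∠ ≈ 61.93°
pole (1 + j150·0.25) = 1 + j37.5 → |·| ≈ 37.513, ∠ ≈ 88.47°
|G| = 400 · 2.125 / (37.513) ≈ 22.659
Gain = 20 log₁₀(22.659) ≈ 27.10 dB
∠G = (61.93°) − (88.47°) = -26.54°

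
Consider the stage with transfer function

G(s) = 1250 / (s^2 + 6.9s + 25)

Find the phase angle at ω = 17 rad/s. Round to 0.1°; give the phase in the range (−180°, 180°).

At s = jω = j17:
quadratic: (j17)² + 6.9·j17 + 25 = -264 + j117.3 → |·| ≈ 288.89, ∠ ≈ 156.04°
∠G = 0.00° − 156.04° = -156.04°

-156.0°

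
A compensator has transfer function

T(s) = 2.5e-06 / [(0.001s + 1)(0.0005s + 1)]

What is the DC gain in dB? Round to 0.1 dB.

T(0) = 2.5e-06 · 1 / 1 = 2.5e-06
20 log₁₀(2.5e-06) ≈ -112.04 dB

-112.0 dB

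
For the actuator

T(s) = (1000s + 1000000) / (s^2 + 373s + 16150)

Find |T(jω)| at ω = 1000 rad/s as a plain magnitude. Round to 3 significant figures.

Substitute s = j1000:
Numerator: 1000(j1000) + 1000000 = 1000000 + j1000000
Denominator: (j1000)^2 + 373(j1000) + 16150 = -983850 + j373000
|N| = √(1000000² + 1000000²) ≈ 1.4142e+06, ∠N ≈ 45.00°
|D| = √(983850² + 373000²) ≈ 1.0522e+06, ∠D ≈ 159.24°
|T| = 1.4142e+06 / 1.0522e+06 ≈ 1.344

1.34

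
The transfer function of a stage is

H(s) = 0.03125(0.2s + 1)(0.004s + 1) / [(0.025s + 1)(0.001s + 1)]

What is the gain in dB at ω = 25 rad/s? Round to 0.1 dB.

-17.3 dB

At ω = 25 rad/s:
zero (1 + j25·0.2) = 1 + j5 → |·| ≈ 5.099, ∠ ≈ 78.69°
zero (1 + j25·0.004) = 1 + j0.1 → |·| ≈ 1.005, ∠ ≈ 5.71°
pole (1 + j25·0.025) = 1 + j0.625 → |·| ≈ 1.1792, ∠ ≈ 32.01°
pole (1 + j25·0.001) = 1 + j0.025 → |·| ≈ 1.0003, ∠ ≈ 1.43°
|H| = 0.03125 · 5.099 · 1.005 / (1.1792 · 1.0003) ≈ 0.13576
Gain = 20 log₁₀(0.13576) ≈ -17.34 dB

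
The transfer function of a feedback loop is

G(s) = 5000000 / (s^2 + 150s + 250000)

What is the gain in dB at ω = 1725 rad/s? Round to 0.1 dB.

At s = jω = j1725:
quadratic: (j1725)² + 150·j1725 + 250000 = -2725625 + j258750 → |·| ≈ 2.7379e+06, ∠ ≈ 174.58°
|G| = 5000000 / 2.7379e+06 ≈ 1.8262
Gain = 20 log₁₀(1.8262) ≈ 5.23 dB

5.2 dB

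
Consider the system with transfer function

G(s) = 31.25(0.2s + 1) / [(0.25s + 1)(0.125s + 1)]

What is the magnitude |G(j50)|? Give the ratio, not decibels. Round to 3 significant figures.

At ω = 50 rad/s:
zero (1 + j50·0.2) = 1 + j10 → |·| ≈ 10.05, ∠ ≈ 84.29°
pole (1 + j50·0.25) = 1 + j12.5 → |·| ≈ 12.54, ∠ ≈ 85.43°
pole (1 + j50·0.125) = 1 + j6.25 → |·| ≈ 6.3295, ∠ ≈ 80.91°
|G| = 31.25 · 10.05 / (12.54 · 6.3295) ≈ 3.9568

3.96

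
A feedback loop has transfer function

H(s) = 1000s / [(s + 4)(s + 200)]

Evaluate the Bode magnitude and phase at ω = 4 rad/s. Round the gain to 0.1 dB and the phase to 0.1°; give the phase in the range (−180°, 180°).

At s = jω = j4:
zero at origin: s = j4 → |·| = 4, ∠ = 90.00°
pole (s+4): 4 + j4 → |·| = √(4²+4²) = √32 ≈ 5.6569, ∠ = arctan(4/4) ≈ 45.00°
pole (s+200): 200 + j4 → |·| = √(200²+4²) = √40016 ≈ 200.04, ∠ = arctan(4/200) ≈ 1.15°
|H| = 1000 · 4 / 1131.6 ≈ 3.5348
Gain = 20 log₁₀(3.5348) ≈ 10.97 dB
∠H = 90.00° − 46.15° = 43.85°

11.0 dB, 43.9°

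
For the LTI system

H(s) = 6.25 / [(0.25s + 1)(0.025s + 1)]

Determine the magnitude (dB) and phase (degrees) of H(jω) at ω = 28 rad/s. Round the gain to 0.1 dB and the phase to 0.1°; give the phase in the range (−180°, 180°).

-2.8 dB, -116.9°

At ω = 28 rad/s:
pole (1 + j28·0.25) = 1 + j7 → |·| ≈ 7.0711, ∠ ≈ 81.87°
pole (1 + j28·0.025) = 1 + j0.7 → |·| ≈ 1.2207, ∠ ≈ 34.99°
|H| = 6.25 · 1 / (7.0711 · 1.2207) ≈ 0.72408
Gain = 20 log₁₀(0.72408) ≈ -2.80 dB
∠H = (0°) − (81.87° + 34.99°) = -116.86°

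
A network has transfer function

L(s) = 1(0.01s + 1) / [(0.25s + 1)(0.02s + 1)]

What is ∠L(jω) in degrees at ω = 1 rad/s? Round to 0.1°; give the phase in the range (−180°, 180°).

-14.6°

At ω = 1 rad/s:
zero (1 + j1·0.01) = 1 + j0.01 → |·| ≈ 1, ∠ ≈ 0.57°
pole (1 + j1·0.25) = 1 + j0.25 → |·| ≈ 1.0308, ∠ ≈ 14.04°
pole (1 + j1·0.02) = 1 + j0.02 → |·| ≈ 1.0002, ∠ ≈ 1.15°
∠L = (0.57°) − (14.04° + 1.15°) = -14.62°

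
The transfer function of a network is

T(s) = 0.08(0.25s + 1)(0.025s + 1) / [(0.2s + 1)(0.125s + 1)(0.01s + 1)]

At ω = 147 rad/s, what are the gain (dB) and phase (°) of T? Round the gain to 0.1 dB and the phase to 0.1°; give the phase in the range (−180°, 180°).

At ω = 147 rad/s:
zero (1 + j147·0.25) = 1 + j36.75 → |·| ≈ 36.764, ∠ ≈ 88.44°
zero (1 + j147·0.025) = 1 + j3.675 → |·| ≈ 3.8086, ∠ ≈ 74.78°
pole (1 + j147·0.2) = 1 + j29.4 → |·| ≈ 29.417, ∠ ≈ 88.05°
pole (1 + j147·0.125) = 1 + j18.375 → |·| ≈ 18.402, ∠ ≈ 86.88°
pole (1 + j147·0.01) = 1 + j1.47 → |·| ≈ 1.7779, ∠ ≈ 55.77°
|T| = 0.08 · 36.764 · 3.8086 / (29.417 · 18.402 · 1.7779) ≈ 0.011639
Gain = 20 log₁₀(0.011639) ≈ -38.68 dB
∠T = (88.44° + 74.78°) − (88.05° + 86.88° + 55.77°) = -67.48°

-38.7 dB, -67.5°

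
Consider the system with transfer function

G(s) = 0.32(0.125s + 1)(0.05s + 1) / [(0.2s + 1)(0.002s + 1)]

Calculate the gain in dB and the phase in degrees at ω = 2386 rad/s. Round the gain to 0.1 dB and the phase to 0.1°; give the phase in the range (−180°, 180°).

At ω = 2386 rad/s:
zero (1 + j2386·0.125) = 1 + j298.25 → |·| ≈ 298.25, ∠ ≈ 89.81°
zero (1 + j2386·0.05) = 1 + j119.3 → |·| ≈ 119.3, ∠ ≈ 89.52°
pole (1 + j2386·0.2) = 1 + j477.2 → |·| ≈ 477.2, ∠ ≈ 89.88°
pole (1 + j2386·0.002) = 1 + j4.772 → |·| ≈ 4.8757, ∠ ≈ 78.16°
|G| = 0.32 · 298.25 · 119.3 / (477.2 · 4.8757) ≈ 4.8937
Gain = 20 log₁₀(4.8937) ≈ 13.79 dB
∠G = (89.81° + 89.52°) − (89.88° + 78.16°) = 11.29°

13.8 dB, 11.3°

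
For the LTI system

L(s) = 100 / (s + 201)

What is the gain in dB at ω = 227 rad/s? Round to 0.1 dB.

-9.6 dB

At s = jω = j227:
pole (s+201): 201 + j227 → |·| = √(201²+227²) = √91930 ≈ 303.2, ∠ = arctan(227/201) ≈ 48.48°
|L| = 100 / 303.2 ≈ 0.32982
Gain = 20 log₁₀(0.32982) ≈ -9.63 dB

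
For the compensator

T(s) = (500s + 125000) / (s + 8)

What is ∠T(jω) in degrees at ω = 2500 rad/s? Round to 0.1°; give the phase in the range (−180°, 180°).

-5.5°

Substitute s = j2500:
Numerator: 500(j2500) + 125000 = 125000 + j1250000
Denominator: (j2500) + 8 = 8 + j2500
|N| = √(125000² + 1250000²) ≈ 1.2562e+06, ∠N ≈ 84.29°
|D| = √(8² + 2500²) ≈ 2500, ∠D ≈ 89.82°
∠T = 84.29° − 89.82° = -5.53°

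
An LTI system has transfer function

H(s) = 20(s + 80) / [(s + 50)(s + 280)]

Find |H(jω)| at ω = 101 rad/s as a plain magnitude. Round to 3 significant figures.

0.0768

At s = jω = j101:
zero (s+80): 80 + j101 → |·| = √(80²+101²) = √16601 ≈ 128.84, ∠ = arctan(101/80) ≈ 51.62°
pole (s+50): 50 + j101 → |·| = √(50²+101²) = √12701 ≈ 112.7, ∠ = arctan(101/50) ≈ 63.66°
pole (s+280): 280 + j101 → |·| = √(280²+101²) = √88601 ≈ 297.66, ∠ = arctan(101/280) ≈ 19.84°
|H| = 20 · 128.84 / 33546 ≈ 0.076814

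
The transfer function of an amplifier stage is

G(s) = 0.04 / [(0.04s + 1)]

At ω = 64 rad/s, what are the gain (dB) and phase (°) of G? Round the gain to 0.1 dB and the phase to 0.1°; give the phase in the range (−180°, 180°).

At ω = 64 rad/s:
pole (1 + j64·0.04) = 1 + j2.56 → |·| ≈ 2.7484, ∠ ≈ 68.66°
|G| = 0.04 · 1 / (2.7484) ≈ 0.014554
Gain = 20 log₁₀(0.014554) ≈ -36.74 dB
∠G = (0°) − (68.66°) = -68.66°

-36.7 dB, -68.7°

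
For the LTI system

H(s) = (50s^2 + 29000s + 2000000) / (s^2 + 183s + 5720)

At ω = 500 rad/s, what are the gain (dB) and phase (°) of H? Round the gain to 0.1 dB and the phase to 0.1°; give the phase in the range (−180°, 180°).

36.7 dB, -33.6°

Substitute s = j500:
Numerator: 50(j500)^2 + 29000(j500) + 2000000 = -10500000 + j14500000
Denominator: (j500)^2 + 183(j500) + 5720 = -244280 + j91500
|N| = √(10500000² + 14500000²) ≈ 1.7903e+07, ∠N ≈ 125.91°
|D| = √(244280² + 91500²) ≈ 2.6085e+05, ∠D ≈ 159.47°
|H| = 1.7903e+07 / 2.6085e+05 ≈ 68.633
Gain = 20 log₁₀(68.633) ≈ 36.73 dB
∠H = 125.91° − 159.47° = -33.56°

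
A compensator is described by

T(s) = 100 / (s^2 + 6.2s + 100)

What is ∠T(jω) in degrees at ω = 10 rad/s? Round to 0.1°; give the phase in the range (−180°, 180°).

At s = jω = j10:
quadratic: (j10)² + 6.2·j10 + 100 = 0 + j62 → |·| ≈ 62, ∠ ≈ 90.00°
∠T = 0.00° − 90.00° = -90.00°

-90.0°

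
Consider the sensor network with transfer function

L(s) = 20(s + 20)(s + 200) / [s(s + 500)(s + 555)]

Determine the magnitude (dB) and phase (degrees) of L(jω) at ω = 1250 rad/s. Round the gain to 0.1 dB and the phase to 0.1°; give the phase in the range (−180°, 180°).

-37.2 dB, -54.3°

At s = jω = j1250:
zero (s+20): 20 + j1250 → |·| = √(20²+1250²) = √1562900 ≈ 1250.2, ∠ = arctan(1250/20) ≈ 89.08°
zero (s+200): 200 + j1250 → |·| = √(200²+1250²) = √1602500 ≈ 1265.9, ∠ = arctan(1250/200) ≈ 80.91°
pole (s+500): 500 + j1250 → |·| = √(500²+1250²) = √1812500 ≈ 1346.3, ∠ = arctan(1250/500) ≈ 68.20°
pole (s+555): 555 + j1250 → |·| = √(555²+1250²) = √1870525 ≈ 1367.7, ∠ = arctan(1250/555) ≈ 66.06°
pole at origin: |s| = 1250, ∠ = 90.00° (in denominator)
|L| = 20 · 1.5826e+06 / 2.3017e+09 ≈ 0.013752
Gain = 20 log₁₀(0.013752) ≈ -37.23 dB
∠L = 169.99° − 224.26° = -54.27°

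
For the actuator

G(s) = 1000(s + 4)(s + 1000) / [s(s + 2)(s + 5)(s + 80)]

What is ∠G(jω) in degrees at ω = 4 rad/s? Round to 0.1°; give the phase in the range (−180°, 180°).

At s = jω = j4:
zero (s+4): 4 + j4 → |·| = √(4²+4²) = √32 ≈ 5.6569, ∠ = arctan(4/4) ≈ 45.00°
zero (s+1000): 1000 + j4 → |·| = √(1000²+4²) = √1000016 ≈ 1000, ∠ = arctan(4/1000) ≈ 0.23°
pole (s+2): 2 + j4 → |·| = √(2²+4²) = √20 ≈ 4.4721, ∠ = arctan(4/2) ≈ 63.43°
pole (s+5): 5 + j4 → |·| = √(5²+4²) = √41 ≈ 6.4031, ∠ = arctan(4/5) ≈ 38.66°
pole (s+80): 80 + j4 → |·| = √(80²+4²) = √6416 ≈ 80.1, ∠ = arctan(4/80) ≈ 2.86°
pole at origin: |s| = 4, ∠ = 90.00° (in denominator)
∠G = 45.23° − 194.95° = -149.72°

-149.7°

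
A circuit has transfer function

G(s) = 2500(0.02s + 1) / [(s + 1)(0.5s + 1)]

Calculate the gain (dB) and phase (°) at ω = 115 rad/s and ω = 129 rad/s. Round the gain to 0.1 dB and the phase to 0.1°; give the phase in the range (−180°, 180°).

ω = 115: -0.5 dB, -112.0°; ω = 129: -1.6 dB, -109.9°

At ω = 115 rad/s:
zero (1 + j115·0.02) = 1 + j2.3 → |·| ≈ 2.508, ∠ ≈ 66.50°
pole (1 + j115·1) = 1 + j115 → |·| ≈ 115, ∠ ≈ 89.50°
pole (1 + j115·0.5) = 1 + j57.5 → |·| ≈ 57.509, ∠ ≈ 89.00°
|G| = 2500 · 2.508 / (115 · 57.509) ≈ 0.94806
Gain = 20 log₁₀(0.94806) ≈ -0.46 dB
∠G = (66.50°) − (89.50° + 89.00°) = -112.00°

At ω = 129 rad/s:
zero (1 + j129·0.02) = 1 + j2.58 → |·| ≈ 2.767, ∠ ≈ 68.81°
pole (1 + j129·1) = 1 + j129 → |·| ≈ 129, ∠ ≈ 89.56°
pole (1 + j129·0.5) = 1 + j64.5 → |·| ≈ 64.508, ∠ ≈ 89.11°
|G| = 2500 · 2.767 / (129 · 64.508) ≈ 0.83128
Gain = 20 log₁₀(0.83128) ≈ -1.61 dB
∠G = (68.81°) − (89.56° + 89.11°) = -109.86°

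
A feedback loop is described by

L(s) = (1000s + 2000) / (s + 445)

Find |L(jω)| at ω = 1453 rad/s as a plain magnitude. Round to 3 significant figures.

956

Substitute s = j1453:
Numerator: 1000(j1453) + 2000 = 2000 + j1453000
Denominator: (j1453) + 445 = 445 + j1453
|N| = √(2000² + 1453000²) ≈ 1.453e+06, ∠N ≈ 89.92°
|D| = √(445² + 1453²) ≈ 1519.6, ∠D ≈ 72.97°
|L| = 1.453e+06 / 1519.6 ≈ 956.17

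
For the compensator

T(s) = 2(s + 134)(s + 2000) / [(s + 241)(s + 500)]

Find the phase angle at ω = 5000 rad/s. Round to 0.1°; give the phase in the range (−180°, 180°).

-14.9°

At s = jω = j5000:
zero (s+134): 134 + j5000 → |·| = √(134²+5000²) = √25017956 ≈ 5001.8, ∠ = arctan(5000/134) ≈ 88.46°
zero (s+2000): 2000 + j5000 → |·| = √(2000²+5000²) = √29000000 ≈ 5385.2, ∠ = arctan(5000/2000) ≈ 68.20°
pole (s+241): 241 + j5000 → |·| = √(241²+5000²) = √25058081 ≈ 5005.8, ∠ = arctan(5000/241) ≈ 87.24°
pole (s+500): 500 + j5000 → |·| = √(500²+5000²) = √25250000 ≈ 5024.9, ∠ = arctan(5000/500) ≈ 84.29°
∠T = 156.66° − 171.53° = -14.87°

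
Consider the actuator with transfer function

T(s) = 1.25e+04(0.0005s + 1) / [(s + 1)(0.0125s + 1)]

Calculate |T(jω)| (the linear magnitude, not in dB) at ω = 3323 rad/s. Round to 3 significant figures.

0.176

At ω = 3323 rad/s:
zero (1 + j3323·0.0005) = 1 + j1.6615 → |·| ≈ 1.9392, ∠ ≈ 58.96°
pole (1 + j3323·1) = 1 + j3323 → |·| ≈ 3323, ∠ ≈ 89.98°
pole (1 + j3323·0.0125) = 1 + j41.5375 → |·| ≈ 41.55, ∠ ≈ 88.62°
|T| = 1.25e+04 · 1.9392 / (3323 · 41.55) ≈ 0.17556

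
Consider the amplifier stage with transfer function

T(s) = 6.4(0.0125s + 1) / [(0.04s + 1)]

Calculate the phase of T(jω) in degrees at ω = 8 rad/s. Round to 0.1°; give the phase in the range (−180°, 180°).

At ω = 8 rad/s:
zero (1 + j8·0.0125) = 1 + j0.1 → |·| ≈ 1.005, ∠ ≈ 5.71°
pole (1 + j8·0.04) = 1 + j0.32 → |·| ≈ 1.05, ∠ ≈ 17.74°
∠T = (5.71°) − (17.74°) = -12.03°

-12.0°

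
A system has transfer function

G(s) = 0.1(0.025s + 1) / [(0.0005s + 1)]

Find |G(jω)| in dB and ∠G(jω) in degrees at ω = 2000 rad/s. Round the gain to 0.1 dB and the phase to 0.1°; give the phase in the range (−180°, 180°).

11.0 dB, 43.9°

At ω = 2000 rad/s:
zero (1 + j2000·0.025) = 1 + j50 → |·| ≈ 50.01, ∠ ≈ 88.85°
pole (1 + j2000·0.0005) = 1 + j1 → |·| ≈ 1.4142, ∠ ≈ 45.00°
|G| = 0.1 · 50.01 / (1.4142) ≈ 3.5363
Gain = 20 log₁₀(3.5363) ≈ 10.97 dB
∠G = (88.85°) − (45.00°) = 43.85°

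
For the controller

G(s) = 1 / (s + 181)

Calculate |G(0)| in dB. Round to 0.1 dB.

-45.2 dB

G(0) = 1 / (181) ≈ 0.0055249
20 log₁₀(0.0055249) ≈ -45.15 dB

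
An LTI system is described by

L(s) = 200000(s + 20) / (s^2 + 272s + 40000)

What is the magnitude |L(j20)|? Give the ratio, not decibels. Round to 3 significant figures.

At s = jω = j20:
zero (s+20): 20 + j20 → |·| = √(20²+20²) = √800 ≈ 28.284, ∠ = arctan(20/20) ≈ 45.00°
quadratic: (j20)² + 272·j20 + 40000 = 39600 + j5440 → |·| ≈ 39972, ∠ ≈ 7.82°
|L| = 200000 · 28.284 / 39972 ≈ 141.52

142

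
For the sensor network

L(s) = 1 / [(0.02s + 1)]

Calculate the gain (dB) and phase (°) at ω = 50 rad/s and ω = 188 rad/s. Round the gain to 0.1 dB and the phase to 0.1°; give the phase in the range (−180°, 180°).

At ω = 50 rad/s:
pole (1 + j50·0.02) = 1 + j1 → |·| ≈ 1.4142, ∠ ≈ 45.00°
|L| = 1 · 1 / (1.4142) ≈ 0.70711
Gain = 20 log₁₀(0.70711) ≈ -3.01 dB
∠L = (0°) − (45.00°) = -45.00°

At ω = 188 rad/s:
pole (1 + j188·0.02) = 1 + j3.76 → |·| ≈ 3.8907, ∠ ≈ 75.11°
|L| = 1 · 1 / (3.8907) ≈ 0.25702
Gain = 20 log₁₀(0.25702) ≈ -11.80 dB
∠L = (0°) − (75.11°) = -75.11°

ω = 50: -3.0 dB, -45.0°; ω = 188: -11.8 dB, -75.1°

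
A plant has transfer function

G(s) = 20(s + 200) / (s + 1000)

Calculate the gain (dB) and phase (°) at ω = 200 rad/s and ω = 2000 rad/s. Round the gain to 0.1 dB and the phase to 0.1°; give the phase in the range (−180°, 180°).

ω = 200: 14.9 dB, 33.7°; ω = 2000: 25.1 dB, 20.9°

At s = jω = j200:
zero (s+200): 200 + j200 → |·| = √(200²+200²) = √80000 ≈ 282.84, ∠ = arctan(200/200) ≈ 45.00°
pole (s+1000): 1000 + j200 → |·| = √(1000²+200²) = √1040000 ≈ 1019.8, ∠ = arctan(200/1000) ≈ 11.31°
|G| = 20 · 282.84 / 1019.8 ≈ 5.547
Gain = 20 log₁₀(5.547) ≈ 14.88 dB
∠G = 45.00° − 11.31° = 33.69°

At s = jω = j2000:
zero (s+200): 200 + j2000 → |·| = √(200²+2000²) = √4040000 ≈ 2010, ∠ = arctan(2000/200) ≈ 84.29°
pole (s+1000): 1000 + j2000 → |·| = √(1000²+2000²) = √5000000 ≈ 2236.1, ∠ = arctan(2000/1000) ≈ 63.43°
|G| = 20 · 2010 / 2236.1 ≈ 17.978
Gain = 20 log₁₀(17.978) ≈ 25.09 dB
∠G = 84.29° − 63.43° = 20.86°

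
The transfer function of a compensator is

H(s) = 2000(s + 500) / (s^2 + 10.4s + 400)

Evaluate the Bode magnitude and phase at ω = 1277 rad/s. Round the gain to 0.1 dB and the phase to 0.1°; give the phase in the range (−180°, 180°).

4.5 dB, -110.9°

At s = jω = j1277:
zero (s+500): 500 + j1277 → |·| = √(500²+1277²) = √1880729 ≈ 1371.4, ∠ = arctan(1277/500) ≈ 68.62°
quadratic: (j1277)² + 10.4·j1277 + 400 = -1630329 + j13280.8 → |·| ≈ 1.6304e+06, ∠ ≈ 179.53°
|H| = 2000 · 1371.4 / 1.6304e+06 ≈ 1.6823
Gain = 20 log₁₀(1.6823) ≈ 4.52 dB
∠H = 68.62° − 179.53° = -110.91°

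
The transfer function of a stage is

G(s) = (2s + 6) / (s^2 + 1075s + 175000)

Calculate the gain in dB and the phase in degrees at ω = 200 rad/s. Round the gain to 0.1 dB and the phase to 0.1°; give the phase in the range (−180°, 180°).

Substitute s = j200:
Numerator: 2(j200) + 6 = 6 + j400
Denominator: (j200)^2 + 1075(j200) + 175000 = 135000 + j215000
|N| = √(6² + 400²) ≈ 400.04, ∠N ≈ 89.14°
|D| = √(135000² + 215000²) ≈ 2.5387e+05, ∠D ≈ 57.88°
|G| = 400.04 / 2.5387e+05 ≈ 0.0015758
Gain = 20 log₁₀(0.0015758) ≈ -56.05 dB
∠G = 89.14° − 57.88° = 31.26°

-56.1 dB, 31.3°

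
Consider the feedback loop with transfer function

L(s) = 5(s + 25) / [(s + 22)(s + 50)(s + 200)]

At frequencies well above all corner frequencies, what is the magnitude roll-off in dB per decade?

-40 dB/decade

Each pole contributes −20 dB/decade at high frequency; each zero contributes +20 dB/decade.
Net: 1 zero(s) − 3 pole(s) → -40 dB/decade.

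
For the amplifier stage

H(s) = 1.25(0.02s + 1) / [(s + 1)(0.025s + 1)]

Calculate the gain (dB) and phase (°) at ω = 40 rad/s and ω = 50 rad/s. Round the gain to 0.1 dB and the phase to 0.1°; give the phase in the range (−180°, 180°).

At ω = 40 rad/s:
zero (1 + j40·0.02) = 1 + j0.8 → |·| ≈ 1.2806, ∠ ≈ 38.66°
pole (1 + j40·1) = 1 + j40 → |·| ≈ 40.012, ∠ ≈ 88.57°
pole (1 + j40·0.025) = 1 + j1 → |·| ≈ 1.4142, ∠ ≈ 45.00°
|H| = 1.25 · 1.2806 / (40.012 · 1.4142) ≈ 0.028289
Gain = 20 log₁₀(0.028289) ≈ -30.97 dB
∠H = (38.66°) − (88.57° + 45.00°) = -94.91°

At ω = 50 rad/s:
zero (1 + j50·0.02) = 1 + j1 → |·| ≈ 1.4142, ∠ ≈ 45.00°
pole (1 + j50·1) = 1 + j50 → |·| ≈ 50.01, ∠ ≈ 88.85°
pole (1 + j50·0.025) = 1 + j1.25 → |·| ≈ 1.6008, ∠ ≈ 51.34°
|H| = 1.25 · 1.4142 / (50.01 · 1.6008) ≈ 0.022081
Gain = 20 log₁₀(0.022081) ≈ -33.12 dB
∠H = (45.00°) − (88.85° + 51.34°) = -95.19°

ω = 40: -31.0 dB, -94.9°; ω = 50: -33.1 dB, -95.2°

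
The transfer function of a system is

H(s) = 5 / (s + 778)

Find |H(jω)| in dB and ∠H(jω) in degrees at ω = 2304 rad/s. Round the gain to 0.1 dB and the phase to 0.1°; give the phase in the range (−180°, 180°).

-53.7 dB, -71.3°

At s = jω = j2304:
pole (s+778): 778 + j2304 → |·| = √(778²+2304²) = √5913700 ≈ 2431.8, ∠ = arctan(2304/778) ≈ 71.34°
|H| = 5 / 2431.8 ≈ 0.0020561
Gain = 20 log₁₀(0.0020561) ≈ -53.74 dB
∠H = 0.00° − 71.34° = -71.34°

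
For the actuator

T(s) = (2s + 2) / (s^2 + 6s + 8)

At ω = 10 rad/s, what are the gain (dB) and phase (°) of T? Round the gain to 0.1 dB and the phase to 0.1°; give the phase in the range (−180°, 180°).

-14.8 dB, -62.6°

Substitute s = j10:
Numerator: 2(j10) + 2 = 2 + j20
Denominator: (j10)^2 + 6(j10) + 8 = -92 + j60
|N| = √(2² + 20²) ≈ 20.1, ∠N ≈ 84.29°
|D| = √(92² + 60²) ≈ 109.84, ∠D ≈ 146.89°
|T| = 20.1 / 109.84 ≈ 0.18299
Gain = 20 log₁₀(0.18299) ≈ -14.75 dB
∠T = 84.29° − 146.89° = -62.60°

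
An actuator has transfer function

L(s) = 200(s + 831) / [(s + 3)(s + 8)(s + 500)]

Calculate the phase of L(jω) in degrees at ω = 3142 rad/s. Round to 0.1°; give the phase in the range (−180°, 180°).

At s = jω = j3142:
zero (s+831): 831 + j3142 → |·| = √(831²+3142²) = √10562725 ≈ 3250, ∠ = arctan(3142/831) ≈ 75.19°
pole (s+3): 3 + j3142 → |·| = √(3²+3142²) = √9872173 ≈ 3142, ∠ = arctan(3142/3) ≈ 89.95°
pole (s+8): 8 + j3142 → |·| = √(8²+3142²) = √9872228 ≈ 3142, ∠ = arctan(3142/8) ≈ 89.85°
pole (s+500): 500 + j3142 → |·| = √(500²+3142²) = √10122164 ≈ 3181.5, ∠ = arctan(3142/500) ≈ 80.96°
∠L = 75.19° − 260.76° = -185.57° ≡ 174.43° (principal value)

174.4°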